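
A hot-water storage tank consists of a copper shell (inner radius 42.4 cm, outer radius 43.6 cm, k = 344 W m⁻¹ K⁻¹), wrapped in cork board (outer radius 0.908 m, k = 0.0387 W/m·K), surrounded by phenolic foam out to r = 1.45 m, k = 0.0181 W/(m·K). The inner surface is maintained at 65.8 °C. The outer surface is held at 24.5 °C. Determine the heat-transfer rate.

Q = 9.69 W

Resistance network (inner→outer):
  R_copper = (1/0.424 − 1/0.436)/(4πk) = 0.06491/(4π·344) = 1.502×10^-5 K/W
  R_cork board = (1/0.436 − 1/0.908)/(4πk) = 1.192/(4π·0.0387) = 2.452 K/W
  R_phenolic foam = (1/0.908 − 1/1.45)/(4πk) = 0.4117/(4π·0.0181) = 1.810 K/W
ΣR = 1.502×10^-5 + 2.452 + 1.810 = 4.262 K/W
Q = ΔT/ΣR = (65.8 °C − 24.5 °C)/4.262 = 9.69 W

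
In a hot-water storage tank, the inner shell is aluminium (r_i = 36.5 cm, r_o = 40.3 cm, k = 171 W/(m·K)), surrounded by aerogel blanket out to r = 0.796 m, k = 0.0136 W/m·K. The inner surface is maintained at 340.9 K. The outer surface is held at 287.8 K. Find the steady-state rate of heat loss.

Series thermal resistances, inner to outer:
  R_aluminium = (1/0.365 − 1/0.403)/(4πk) = 0.2583/(4π·171) = 1.202×10^-4 K/W
  R_aerogel blanket = (1/0.403 − 1/0.796)/(4πk) = 1.225/(4π·0.0136) = 7.168 K/W
ΣR = 1.202×10^-4 + 7.168 = 7.168 K/W
Q = ΔT/ΣR = (340.9 K − 287.8 K)/7.168 = 7.41 W

Q = 7.41 W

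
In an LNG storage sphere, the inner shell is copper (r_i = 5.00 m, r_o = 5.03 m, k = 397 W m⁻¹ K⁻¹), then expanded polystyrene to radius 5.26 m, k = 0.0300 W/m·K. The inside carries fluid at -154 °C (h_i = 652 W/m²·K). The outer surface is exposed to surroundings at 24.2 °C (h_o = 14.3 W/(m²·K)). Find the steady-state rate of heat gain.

Series thermal resistances, inner to outer:
  R_conv,in = 1/(4πr²h) = 1/(4π·5.00²·652) = 4.882×10^-6 K/W
  R_copper = (1/5.00 − 1/5.03)/(4πk) = 0.001193/(4π·397) = 2.391×10^-7 K/W
  R_expanded polystyrene = (1/5.03 − 1/5.26)/(4πk) = 0.008693/(4π·0.0300) = 0.02306 K/W
  R_conv,out = 1/(4πr²h) = 1/(4π·5.26²·14.3) = 2.011×10^-4 K/W
ΣR = 4.882×10^-6 + 2.391×10^-7 + 0.02306 + 2.011×10^-4 = 0.02327 K/W
Q = ΔT/ΣR = (-154 °C − 24.2 °C)/0.02327 = -7660 W
(Negative Q ⇒ heat flows inward; heat gain = 7660 W.)

Q = 7.66 kW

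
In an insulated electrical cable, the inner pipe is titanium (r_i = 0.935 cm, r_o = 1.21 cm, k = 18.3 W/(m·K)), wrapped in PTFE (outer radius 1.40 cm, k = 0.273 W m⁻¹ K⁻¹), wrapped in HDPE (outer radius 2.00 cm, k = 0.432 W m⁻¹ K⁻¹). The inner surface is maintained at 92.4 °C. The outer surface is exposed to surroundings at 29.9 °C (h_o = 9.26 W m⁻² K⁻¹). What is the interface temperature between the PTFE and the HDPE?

Resistance network (inner→outer):
  R'_titanium = ln(0.0121/0.00935)/(2πk) = 0.2578/(2π·18.3) = 0.002242 m·K/W
  R'_PTFE = ln(0.0140/0.0121)/(2πk) = 0.1459/(2π·0.273) = 0.08503 m·K/W
  R'_HDPE = ln(0.0200/0.0140)/(2πk) = 0.3567/(2π·0.432) = 0.1314 m·K/W
  R'_conv,out = 1/(2πr h) = 1/(2π·0.0200·9.26) = 0.8594 m·K/W
ΣR = 0.002242 + 0.08503 + 0.1314 + 0.8594 = 1.078 m·K/W
Q' = ΔT/ΣR = (92.4 °C − 29.9 °C)/1.078 = 57.98 W/m
From the inner boundary to the PTFE/HDPE interface, ΣR_partial = 0.08727 m·K/W.
T_interface = T_in − Q'·ΣR_partial = 92.4 °C − (57.98)(0.08727) = 87.3 °C

T = 87.3 °C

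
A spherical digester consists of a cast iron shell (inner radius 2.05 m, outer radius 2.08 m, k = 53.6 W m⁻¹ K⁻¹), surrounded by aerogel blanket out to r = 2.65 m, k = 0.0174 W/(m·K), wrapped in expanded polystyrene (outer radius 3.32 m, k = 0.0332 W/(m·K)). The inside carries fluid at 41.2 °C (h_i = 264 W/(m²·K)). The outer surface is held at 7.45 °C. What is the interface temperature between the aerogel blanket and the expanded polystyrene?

T = 16.8 °C

Resistance network (inner→outer):
  R_conv,in = 1/(4πr²h) = 1/(4π·2.05²·264) = 7.173×10^-5 K/W
  R_cast iron = (1/2.05 − 1/2.08)/(4πk) = 0.007036/(4π·53.6) = 1.045×10^-5 K/W
  R_aerogel blanket = (1/2.08 − 1/2.65)/(4πk) = 0.1034/(4π·0.0174) = 0.4729 K/W
  R_expanded polystyrene = (1/2.65 − 1/3.32)/(4πk) = 0.07615/(4π·0.0332) = 0.1825 K/W
ΣR = 7.173×10^-5 + 1.045×10^-5 + 0.4729 + 0.1825 = 0.6555 K/W
Q = ΔT/ΣR = (41.2 °C − 7.45 °C)/0.6555 = 51.49 W
From the inner boundary to the aerogel blanket/expanded polystyrene interface, ΣR_partial = 0.4730 K/W.
T_interface = T_in − Q·ΣR_partial = 41.2 °C − (51.49)(0.4730) = 16.8 °C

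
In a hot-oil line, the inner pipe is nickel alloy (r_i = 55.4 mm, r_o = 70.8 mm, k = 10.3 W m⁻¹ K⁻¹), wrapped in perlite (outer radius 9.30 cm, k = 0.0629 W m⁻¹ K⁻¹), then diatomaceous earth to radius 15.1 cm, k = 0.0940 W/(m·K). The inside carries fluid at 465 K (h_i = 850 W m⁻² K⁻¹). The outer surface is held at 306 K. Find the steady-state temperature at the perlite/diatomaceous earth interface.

Treat each layer as a resistance in series:
  R'_conv,in = 1/(2πr h) = 1/(2π·0.0554·850) = 0.003380 m·K/W
  R'_nickel alloy = ln(0.0708/0.0554)/(2πk) = 0.2453/(2π·10.3) = 0.003790 m·K/W
  R'_perlite = ln(0.0930/0.0708)/(2πk) = 0.2727/(2π·0.0629) = 0.6901 m·K/W
  R'_diatomaceous earth = ln(0.151/0.0930)/(2πk) = 0.4847/(2π·0.0940) = 0.8206 m·K/W
ΣR = 0.003380 + 0.003790 + 0.6901 + 0.8206 = 1.518 m·K/W
Q' = ΔT/ΣR = (465 K − 306 K)/1.518 = 104.7 W/m
From the inner boundary to the perlite/diatomaceous earth interface, ΣR_partial = 0.6973 m·K/W.
T_interface = T_in − Q'·ΣR_partial = 465 K − (104.7)(0.6973) = 392 K

T = 392 K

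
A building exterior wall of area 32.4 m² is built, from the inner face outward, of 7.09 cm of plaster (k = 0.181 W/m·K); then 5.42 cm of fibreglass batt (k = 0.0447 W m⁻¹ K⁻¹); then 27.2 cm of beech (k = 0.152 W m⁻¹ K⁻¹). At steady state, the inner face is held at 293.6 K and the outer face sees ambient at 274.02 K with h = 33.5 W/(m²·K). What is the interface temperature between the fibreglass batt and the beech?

T = 284.4 K

Resistance network (inner→outer):
  R_plaster = L/(kA) = 0.0709/(0.181·32.4) = 0.01209 K/W
  R_fibreglass batt = L/(kA) = 0.0542/(0.0447·32.4) = 0.03742 K/W
  R_beech = L/(kA) = 0.272/(0.152·32.4) = 0.05523 K/W
  R_conv,out = 1/(hA) = 1/(33.5·32.4) = 9.213×10^-4 K/W
ΣR = 0.01209 + 0.03742 + 0.05523 + 9.213×10^-4 = 0.1057 K/W
Q = ΔT/ΣR = (293.6 K − 274.02 K)/0.1057 = 185.2 W
From the inner boundary to the fibreglass batt/beech interface, ΣR_partial = 0.04951 K/W.
T_interface = T_in − Q·ΣR_partial = 293.6 K − (185.2)(0.04951) = 284.4 K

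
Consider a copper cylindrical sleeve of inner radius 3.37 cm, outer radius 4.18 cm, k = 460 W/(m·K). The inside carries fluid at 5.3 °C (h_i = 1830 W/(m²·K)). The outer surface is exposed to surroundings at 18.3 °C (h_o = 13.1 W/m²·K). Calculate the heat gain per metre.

Treat each layer as a resistance in series:
  R'_conv,in = 1/(2πr h) = 1/(2π·0.0337·1830) = 0.002581 m·K/W
  R'_copper = ln(0.0418/0.0337)/(2πk) = 0.2154/(2π·460) = 7.453×10^-5 m·K/W
  R'_conv,out = 1/(2πr h) = 1/(2π·0.0418·13.1) = 0.2907 m·K/W
ΣR = 0.002581 + 7.453×10^-5 + 0.2907 = 0.2934 m·K/W
Q' = ΔT/ΣR = (5.3 °C − 18.3 °C)/0.2934 = -44.3 W/m
(Negative Q' ⇒ heat flows inward; heat gain = 44.3 W/m.)

Q' = 44.3 W/m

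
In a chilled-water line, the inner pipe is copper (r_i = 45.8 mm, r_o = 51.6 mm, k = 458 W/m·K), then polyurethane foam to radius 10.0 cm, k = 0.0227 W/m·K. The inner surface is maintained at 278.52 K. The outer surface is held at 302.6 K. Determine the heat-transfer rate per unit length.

Q' = 5.19 W/m

Resistance network (inner→outer):
  R'_copper = ln(0.0516/0.0458)/(2πk) = 0.1192/(2π·458) = 4.144×10^-5 m·K/W
  R'_polyurethane foam = ln(0.100/0.0516)/(2πk) = 0.6616/(2π·0.0227) = 4.639 m·K/W
ΣR = 4.144×10^-5 + 4.639 = 4.639 m·K/W
Q' = ΔT/ΣR = (278.52 K − 302.6 K)/4.639 = -5.19 W/m
(Negative Q' ⇒ heat flows inward; heat gain = 5.19 W/m.)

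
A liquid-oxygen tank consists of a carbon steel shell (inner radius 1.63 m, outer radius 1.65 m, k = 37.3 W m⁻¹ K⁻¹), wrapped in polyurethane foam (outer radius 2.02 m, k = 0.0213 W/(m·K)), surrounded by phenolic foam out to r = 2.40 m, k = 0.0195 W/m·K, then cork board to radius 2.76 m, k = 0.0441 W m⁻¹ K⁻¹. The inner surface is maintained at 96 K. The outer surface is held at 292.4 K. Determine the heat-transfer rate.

Treat each layer as a resistance in series:
  R_carbon steel = (1/1.63 − 1/1.65)/(4πk) = 0.007436/(4π·37.3) = 1.586×10^-5 K/W
  R_polyurethane foam = (1/1.65 − 1/2.02)/(4πk) = 0.1110/(4π·0.0213) = 0.4147 K/W
  R_phenolic foam = (1/2.02 − 1/2.40)/(4πk) = 0.07838/(4π·0.0195) = 0.3199 K/W
  R_cork board = (1/2.40 − 1/2.76)/(4πk) = 0.05435/(4π·0.0441) = 0.09807 K/W
ΣR = 1.586×10^-5 + 0.4147 + 0.3199 + 0.09807 = 0.8327 K/W
Q = ΔT/ΣR = (96 K − 292.4 K)/0.8327 = -236 W
(Negative Q ⇒ heat flows inward; heat gain = 236 W.)

Q = 236 W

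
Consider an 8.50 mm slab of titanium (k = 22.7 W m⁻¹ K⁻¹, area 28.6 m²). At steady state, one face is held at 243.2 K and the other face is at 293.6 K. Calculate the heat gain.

Q = kA·ΔT/L = 22.7 × 28.6 × |243.2 K − 293.6 K| / 0.00850 = 3.85×10^6 W

Q = 3850 kW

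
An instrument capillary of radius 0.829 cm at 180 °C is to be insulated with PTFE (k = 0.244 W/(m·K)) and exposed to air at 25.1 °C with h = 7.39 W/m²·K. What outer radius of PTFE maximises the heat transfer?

r_cr = 3.30 cm

For a cylinder, r_cr = k_ins/h = 0.244/7.39 = 0.0330 m = 3.30 cm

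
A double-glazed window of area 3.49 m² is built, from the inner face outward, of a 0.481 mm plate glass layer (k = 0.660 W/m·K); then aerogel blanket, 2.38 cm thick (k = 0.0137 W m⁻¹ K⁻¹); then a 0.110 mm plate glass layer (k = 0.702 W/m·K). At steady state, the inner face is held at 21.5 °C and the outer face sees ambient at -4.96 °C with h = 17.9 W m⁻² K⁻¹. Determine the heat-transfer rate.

Q = 51.5 W

Series thermal resistances, inner to outer:
  R_plate glass = L/(kA) = 4.81×10^-4/(0.660·3.49) = 2.088×10^-4 K/W
  R_aerogel blanket = L/(kA) = 0.0238/(0.0137·3.49) = 0.4978 K/W
  R_plate glass = L/(kA) = 1.10×10^-4/(0.702·3.49) = 4.490×10^-5 K/W
  R_conv,out = 1/(hA) = 1/(17.9·3.49) = 0.01601 K/W
ΣR = 2.088×10^-4 + 0.4978 + 4.490×10^-5 + 0.01601 = 0.5141 K/W
Q = ΔT/ΣR = (21.5 °C − -4.96 °C)/0.5141 = 51.5 W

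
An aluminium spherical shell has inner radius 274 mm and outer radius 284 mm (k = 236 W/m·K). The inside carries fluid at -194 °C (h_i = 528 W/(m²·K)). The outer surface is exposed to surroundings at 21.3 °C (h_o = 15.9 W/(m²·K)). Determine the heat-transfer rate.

Resistance network (inner→outer):
  R_conv,in = 1/(4πr²h) = 1/(4π·0.274²·528) = 0.002007 K/W
  R_aluminium = (1/0.274 − 1/0.284)/(4πk) = 0.1285/(4π·236) = 4.333×10^-5 K/W
  R_conv,out = 1/(4πr²h) = 1/(4π·0.284²·15.9) = 0.06205 K/W
ΣR = 0.002007 + 4.333×10^-5 + 0.06205 = 0.06410 K/W
Q = ΔT/ΣR = (-194 °C − 21.3 °C)/0.06410 = -3360 W
(Negative Q ⇒ heat flows inward; heat gain = 3360 W.)

Q = 3360 W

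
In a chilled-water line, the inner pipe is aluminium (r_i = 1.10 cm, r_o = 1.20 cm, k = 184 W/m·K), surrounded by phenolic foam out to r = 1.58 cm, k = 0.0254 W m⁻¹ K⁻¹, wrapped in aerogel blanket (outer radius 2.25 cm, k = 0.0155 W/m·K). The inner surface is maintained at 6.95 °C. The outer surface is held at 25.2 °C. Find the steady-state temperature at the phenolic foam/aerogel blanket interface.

Resistance network (inner→outer):
  R'_aluminium = ln(0.0120/0.0110)/(2πk) = 0.08701/(2π·184) = 7.526×10^-5 m·K/W
  R'_phenolic foam = ln(0.0158/0.0120)/(2πk) = 0.2751/(2π·0.0254) = 1.724 m·K/W
  R'_aerogel blanket = ln(0.0225/0.0158)/(2πk) = 0.3535/(2π·0.0155) = 3.630 m·K/W
ΣR = 7.526×10^-5 + 1.724 + 3.630 = 5.354 m·K/W
Q' = ΔT/ΣR = (6.95 °C − 25.2 °C)/5.354 = -3.409 W/m
From the inner boundary to the phenolic foam/aerogel blanket interface, ΣR_partial = 1.724 m·K/W.
T_interface = T_in − Q'·ΣR_partial = 6.95 °C − (-3.409)(1.724) = 12.8 °C

T = 12.8 °C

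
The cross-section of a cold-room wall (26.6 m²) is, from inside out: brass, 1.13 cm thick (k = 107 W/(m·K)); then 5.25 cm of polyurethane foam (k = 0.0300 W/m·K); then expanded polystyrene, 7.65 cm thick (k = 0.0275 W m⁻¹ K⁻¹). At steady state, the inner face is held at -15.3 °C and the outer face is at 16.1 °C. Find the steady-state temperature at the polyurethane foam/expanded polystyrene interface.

Treat each layer as a resistance in series:
  R_brass = L/(kA) = 0.0113/(107·26.6) = 3.970×10^-6 K/W
  R_polyurethane foam = L/(kA) = 0.0525/(0.0300·26.6) = 0.06579 K/W
  R_expanded polystyrene = L/(kA) = 0.0765/(0.0275·26.6) = 0.1046 K/W
ΣR = 3.970×10^-6 + 0.06579 + 0.1046 = 0.1704 K/W
Q = ΔT/ΣR = (-15.3 °C − 16.1 °C)/0.1704 = -184.3 W
From the inner boundary to the polyurethane foam/expanded polystyrene interface, ΣR_partial = 0.06579 K/W.
T_interface = T_in − Q·ΣR_partial = -15.3 °C − (-184.3)(0.06579) = -3.17 °C

T = -3.17 °C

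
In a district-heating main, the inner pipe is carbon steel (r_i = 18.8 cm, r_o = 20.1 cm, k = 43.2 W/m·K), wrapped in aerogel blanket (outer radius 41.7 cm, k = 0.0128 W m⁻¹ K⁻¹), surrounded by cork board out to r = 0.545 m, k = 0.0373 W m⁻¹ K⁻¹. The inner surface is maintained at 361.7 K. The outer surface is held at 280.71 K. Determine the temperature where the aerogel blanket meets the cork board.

T = 289.8 K

Treat each layer as a resistance in series:
  R'_carbon steel = ln(0.201/0.188)/(2πk) = 0.06686/(2π·43.2) = 2.463×10^-4 m·K/W
  R'_aerogel blanket = ln(0.417/0.201)/(2πk) = 0.7298/(2π·0.0128) = 9.074 m·K/W
  R'_cork board = ln(0.545/0.417)/(2πk) = 0.2677/(2π·0.0373) = 1.142 m·K/W
ΣR = 2.463×10^-4 + 9.074 + 1.142 = 10.22 m·K/W
Q' = ΔT/ΣR = (361.7 K − 280.71 K)/10.22 = 7.925 W/m
From the inner boundary to the aerogel blanket/cork board interface, ΣR_partial = 9.074 m·K/W.
T_interface = T_in − Q'·ΣR_partial = 361.7 K − (7.925)(9.074) = 289.8 K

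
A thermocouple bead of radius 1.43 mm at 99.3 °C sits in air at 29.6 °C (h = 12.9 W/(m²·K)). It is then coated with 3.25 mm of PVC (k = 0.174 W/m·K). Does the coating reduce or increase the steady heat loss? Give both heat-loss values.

Critical radius for a sphere: r_cr = 2k/h = 0.0270 m = 2.70 cm.
Outer radius after coating: r₂ = 0.00143 + 0.00325 = 0.00468 m.
Since r₁ < r_cr and r₂ ≤ r_cr, the coating moves toward the maximum at r_cr — heat loss rises.
Bare: R = 1/(4πr₁²h) = 3017 K/W; Q = 69.7/3017 = 0.0231 W.
Coated: R = R_cond + R_conv = 503.7 K/W; Q = 69.7/503.7 = 0.138 W.

increases: 0.0231 → 0.138 W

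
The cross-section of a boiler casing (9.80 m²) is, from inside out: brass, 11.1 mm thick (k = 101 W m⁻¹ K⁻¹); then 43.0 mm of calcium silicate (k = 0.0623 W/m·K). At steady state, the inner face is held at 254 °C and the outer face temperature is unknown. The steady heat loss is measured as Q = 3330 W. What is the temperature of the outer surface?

Series resistances:
  R_brass = L/(kA) = 0.0111/(101·9.80) = 1.121×10^-5 K/W
  R_calcium silicate = L/(kA) = 0.0430/(0.0623·9.80) = 0.07043 K/W
ΣR = 0.07044 K/W
ΔT = Q·ΣR = 3330 × 0.07044 = 234.6 K
Heat flows outward, so T_out = T_in − ΔT = 254 − 234.6 = 19.4 °C

T_out = 19.4 °C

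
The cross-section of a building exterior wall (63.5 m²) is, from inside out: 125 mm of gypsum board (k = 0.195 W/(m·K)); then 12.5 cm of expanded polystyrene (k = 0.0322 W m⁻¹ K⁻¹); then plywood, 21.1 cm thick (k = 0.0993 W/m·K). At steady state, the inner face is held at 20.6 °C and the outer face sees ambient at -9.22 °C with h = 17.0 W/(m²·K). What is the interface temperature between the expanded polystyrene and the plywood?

T = 0.49 °C

Series thermal resistances, inner to outer:
  R_gypsum board = L/(kA) = 0.125/(0.195·63.5) = 0.01009 K/W
  R_expanded polystyrene = L/(kA) = 0.125/(0.0322·63.5) = 0.06113 K/W
  R_plywood = L/(kA) = 0.211/(0.0993·63.5) = 0.03346 K/W
  R_conv,out = 1/(hA) = 1/(17.0·63.5) = 9.264×10^-4 K/W
ΣR = 0.01009 + 0.06113 + 0.03346 + 9.264×10^-4 = 0.1056 K/W
Q = ΔT/ΣR = (20.6 °C − -9.22 °C)/0.1056 = 282.4 W
From the inner boundary to the expanded polystyrene/plywood interface, ΣR_partial = 0.07122 K/W.
T_interface = T_in − Q·ΣR_partial = 20.6 °C − (282.4)(0.07122) = 0.49 °C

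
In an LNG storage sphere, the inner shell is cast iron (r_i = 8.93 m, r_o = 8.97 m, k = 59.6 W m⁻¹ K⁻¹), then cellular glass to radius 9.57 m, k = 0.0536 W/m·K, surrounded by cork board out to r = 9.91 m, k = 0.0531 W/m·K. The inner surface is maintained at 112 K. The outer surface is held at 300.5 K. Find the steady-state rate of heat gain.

Treat each layer as a resistance in series:
  R_cast iron = (1/8.93 − 1/8.97)/(4πk) = 4.994×10^-4/(4π·59.6) = 6.667×10^-7 K/W
  R_cellular glass = (1/8.97 − 1/9.57)/(4πk) = 0.006990/(4π·0.0536) = 0.01038 K/W
  R_cork board = (1/9.57 − 1/9.91)/(4πk) = 0.003585/(4π·0.0531) = 0.005373 K/W
ΣR = 6.667×10^-7 + 0.01038 + 0.005373 = 0.01575 K/W
Q = ΔT/ΣR = (112 K − 300.5 K)/0.01575 = -12000 W
(Negative Q ⇒ heat flows inward; heat gain = 12000 W.)

Q = 12.0 kW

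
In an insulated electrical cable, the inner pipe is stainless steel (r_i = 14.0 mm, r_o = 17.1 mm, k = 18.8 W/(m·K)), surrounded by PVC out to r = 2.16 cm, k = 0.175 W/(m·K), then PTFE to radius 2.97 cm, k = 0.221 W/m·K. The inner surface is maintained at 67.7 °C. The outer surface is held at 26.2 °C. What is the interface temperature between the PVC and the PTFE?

Series thermal resistances, inner to outer:
  R'_stainless steel = ln(0.0171/0.0140)/(2πk) = 0.2000/(2π·18.8) = 0.001693 m·K/W
  R'_PVC = ln(0.0216/0.0171)/(2πk) = 0.2336/(2π·0.175) = 0.2125 m·K/W
  R'_PTFE = ln(0.0297/0.0216)/(2πk) = 0.3185/(2π·0.221) = 0.2293 m·K/W
ΣR = 0.001693 + 0.2125 + 0.2293 = 0.4435 m·K/W
Q' = ΔT/ΣR = (67.7 °C − 26.2 °C)/0.4435 = 93.57 W/m
From the inner boundary to the PVC/PTFE interface, ΣR_partial = 0.2142 m·K/W.
T_interface = T_in − Q'·ΣR_partial = 67.7 °C − (93.57)(0.2142) = 47.7 °C

T = 47.7 °C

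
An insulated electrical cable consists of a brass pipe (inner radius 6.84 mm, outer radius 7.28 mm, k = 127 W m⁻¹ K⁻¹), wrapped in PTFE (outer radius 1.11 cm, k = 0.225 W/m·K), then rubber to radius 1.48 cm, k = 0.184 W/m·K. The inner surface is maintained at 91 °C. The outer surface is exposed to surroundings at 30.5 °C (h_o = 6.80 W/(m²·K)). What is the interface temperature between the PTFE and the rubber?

T = 82.5 °C

Series thermal resistances, inner to outer:
  R'_brass = ln(0.00728/0.00684)/(2πk) = 0.06234/(2π·127) = 7.813×10^-5 m·K/W
  R'_PTFE = ln(0.0111/0.00728)/(2πk) = 0.4218/(2π·0.225) = 0.2984 m·K/W
  R'_rubber = ln(0.0148/0.0111)/(2πk) = 0.2877/(2π·0.184) = 0.2488 m·K/W
  R'_conv,out = 1/(2πr h) = 1/(2π·0.0148·6.80) = 1.581 m·K/W
ΣR = 7.813×10^-5 + 0.2984 + 0.2488 + 1.581 = 2.128 m·K/W
Q' = ΔT/ΣR = (91 °C − 30.5 °C)/2.128 = 28.43 W/m
From the inner boundary to the PTFE/rubber interface, ΣR_partial = 0.2985 m·K/W.
T_interface = T_in − Q'·ΣR_partial = 91 °C − (28.43)(0.2985) = 82.5 °C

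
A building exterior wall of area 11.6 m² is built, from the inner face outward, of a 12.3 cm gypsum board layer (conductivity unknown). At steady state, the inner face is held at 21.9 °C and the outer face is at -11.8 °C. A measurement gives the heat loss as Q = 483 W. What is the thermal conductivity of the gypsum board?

ΣR = ΔT/Q = |21.9 − -11.8|/483 = 0.06977 K/W
L/(kA) = 0.06977 ⇒ k = 0.123/(0.06977·11.6) = 0.152 W/m·K

k = 0.152 W/m·K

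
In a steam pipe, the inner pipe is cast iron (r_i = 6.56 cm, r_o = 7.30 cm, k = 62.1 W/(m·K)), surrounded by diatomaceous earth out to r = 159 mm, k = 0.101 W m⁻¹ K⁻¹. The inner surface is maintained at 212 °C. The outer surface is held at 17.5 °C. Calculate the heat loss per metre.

Q' = 159 W/m

Resistance network (inner→outer):
  R'_cast iron = ln(0.0730/0.0656)/(2πk) = 0.1069/(2π·62.1) = 2.739×10^-4 m·K/W
  R'_diatomaceous earth = ln(0.159/0.0730)/(2πk) = 0.7784/(2π·0.101) = 1.227 m·K/W
ΣR = 2.739×10^-4 + 1.227 = 1.227 m·K/W
Q' = ΔT/ΣR = (212 °C − 17.5 °C)/1.227 = 159 W/m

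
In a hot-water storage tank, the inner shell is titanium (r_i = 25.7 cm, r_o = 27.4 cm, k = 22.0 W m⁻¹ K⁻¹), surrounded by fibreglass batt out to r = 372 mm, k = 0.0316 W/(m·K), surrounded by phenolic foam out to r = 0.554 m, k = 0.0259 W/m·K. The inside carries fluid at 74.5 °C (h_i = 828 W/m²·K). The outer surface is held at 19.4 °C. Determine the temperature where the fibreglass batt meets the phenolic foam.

Series thermal resistances, inner to outer:
  R_conv,in = 1/(4πr²h) = 1/(4π·0.257²·828) = 0.001455 K/W
  R_titanium = (1/0.257 − 1/0.274)/(4πk) = 0.2414/(4π·22.0) = 8.732×10^-4 K/W
  R_fibreglass batt = (1/0.274 − 1/0.372)/(4πk) = 0.9615/(4π·0.0316) = 2.421 K/W
  R_phenolic foam = (1/0.372 − 1/0.554)/(4πk) = 0.8831/(4π·0.0259) = 2.713 K/W
ΣR = 0.001455 + 8.732×10^-4 + 2.421 + 2.713 = 5.136 K/W
Q = ΔT/ΣR = (74.5 °C − 19.4 °C)/5.136 = 10.73 W
From the inner boundary to the fibreglass batt/phenolic foam interface, ΣR_partial = 2.423 K/W.
T_interface = T_in − Q·ΣR_partial = 74.5 °C − (10.73)(2.423) = 48.5 °C

T = 48.5 °C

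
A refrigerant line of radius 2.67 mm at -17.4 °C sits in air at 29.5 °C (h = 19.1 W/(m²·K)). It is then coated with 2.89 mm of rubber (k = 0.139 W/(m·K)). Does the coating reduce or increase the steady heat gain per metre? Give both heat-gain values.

Critical radius for a cylinder: r_cr = k/h = 0.00728 m = 0.728 cm.
Outer radius after coating: r₂ = 0.00267 + 0.00289 = 0.00556 m.
Since r₁ < r_cr and r₂ ≤ r_cr, the coating moves toward the maximum at r_cr — heat gain rises.
Bare: R = 1/(2πr₁h) = 3.121 m·K/W; Q = 46.9/3.121 = 15.0 W/m.
Coated: R = R_cond + R_conv = 2.339 m·K/W; Q = 46.9/2.339 = 20.1 W/m.

increases: 15.0 → 20.1 W/m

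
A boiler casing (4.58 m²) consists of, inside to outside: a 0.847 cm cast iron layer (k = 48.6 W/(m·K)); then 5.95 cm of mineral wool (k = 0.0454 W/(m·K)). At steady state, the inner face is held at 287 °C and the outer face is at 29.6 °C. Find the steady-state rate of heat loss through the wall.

Q = 899 W

Treat each layer as a resistance in series:
  R_cast iron = L/(kA) = 0.00847/(48.6·4.58) = 3.805×10^-5 K/W
  R_mineral wool = L/(kA) = 0.0595/(0.0454·4.58) = 0.2862 K/W
ΣR = 3.805×10^-5 + 0.2862 = 0.2862 K/W
Q = ΔT/ΣR = (287 °C − 29.6 °C)/0.2862 = 899 W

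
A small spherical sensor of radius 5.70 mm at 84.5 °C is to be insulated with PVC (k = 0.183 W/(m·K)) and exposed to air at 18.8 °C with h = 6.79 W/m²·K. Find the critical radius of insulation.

r_cr = 5.39 cm

For a sphere, r_cr = 2k_ins/h = 2·0.183/6.79 = 0.0539 m = 5.39 cm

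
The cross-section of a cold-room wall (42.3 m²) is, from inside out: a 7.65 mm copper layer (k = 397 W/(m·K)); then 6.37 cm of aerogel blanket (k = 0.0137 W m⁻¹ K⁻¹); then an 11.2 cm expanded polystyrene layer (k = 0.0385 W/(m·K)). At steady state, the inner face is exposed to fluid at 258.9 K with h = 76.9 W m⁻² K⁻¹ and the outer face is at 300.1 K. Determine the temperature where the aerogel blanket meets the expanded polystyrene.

T = 284.3 K

Series thermal resistances, inner to outer:
  R_conv,in = 1/(hA) = 1/(76.9·42.3) = 3.074×10^-4 K/W
  R_copper = L/(kA) = 0.00765/(397·42.3) = 4.555×10^-7 K/W
  R_aerogel blanket = L/(kA) = 0.0637/(0.0137·42.3) = 0.1099 K/W
  R_expanded polystyrene = L/(kA) = 0.112/(0.0385·42.3) = 0.06877 K/W
ΣR = 3.074×10^-4 + 4.555×10^-7 + 0.1099 + 0.06877 = 0.1790 K/W
Q = ΔT/ΣR = (258.9 K − 300.1 K)/0.1790 = -230.2 W
From the inner boundary to the aerogel blanket/expanded polystyrene interface, ΣR_partial = 0.1102 K/W.
T_interface = T_in − Q·ΣR_partial = 258.9 K − (-230.2)(0.1102) = 284.3 K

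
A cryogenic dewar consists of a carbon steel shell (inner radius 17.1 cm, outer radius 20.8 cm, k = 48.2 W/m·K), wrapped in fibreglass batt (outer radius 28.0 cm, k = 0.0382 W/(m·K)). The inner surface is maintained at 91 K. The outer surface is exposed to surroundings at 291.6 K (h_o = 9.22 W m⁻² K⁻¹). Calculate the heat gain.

Q = 74.7 W

Treat each layer as a resistance in series:
  R_carbon steel = (1/0.171 − 1/0.208)/(4πk) = 1.040/(4π·48.2) = 0.001717 K/W
  R_fibreglass batt = (1/0.208 − 1/0.280)/(4πk) = 1.236/(4π·0.0382) = 2.575 K/W
  R_conv,out = 1/(4πr²h) = 1/(4π·0.280²·9.22) = 0.1101 K/W
ΣR = 0.001717 + 2.575 + 0.1101 = 2.687 K/W
Q = ΔT/ΣR = (91 K − 291.6 K)/2.687 = -74.7 W
(Negative Q ⇒ heat flows inward; heat gain = 74.7 W.)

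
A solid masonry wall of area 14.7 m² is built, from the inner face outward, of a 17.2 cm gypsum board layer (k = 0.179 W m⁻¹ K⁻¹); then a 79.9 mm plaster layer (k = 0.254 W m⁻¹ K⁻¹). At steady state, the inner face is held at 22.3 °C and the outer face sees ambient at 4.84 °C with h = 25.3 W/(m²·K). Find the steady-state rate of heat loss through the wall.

Resistance network (inner→outer):
  R_gypsum board = L/(kA) = 0.172/(0.179·14.7) = 0.06537 K/W
  R_plaster = L/(kA) = 0.0799/(0.254·14.7) = 0.02140 K/W
  R_conv,out = 1/(hA) = 1/(25.3·14.7) = 0.002689 K/W
ΣR = 0.06537 + 0.02140 + 0.002689 = 0.08946 K/W
Q = ΔT/ΣR = (22.3 °C − 4.84 °C)/0.08946 = 195 W

Q = 195 W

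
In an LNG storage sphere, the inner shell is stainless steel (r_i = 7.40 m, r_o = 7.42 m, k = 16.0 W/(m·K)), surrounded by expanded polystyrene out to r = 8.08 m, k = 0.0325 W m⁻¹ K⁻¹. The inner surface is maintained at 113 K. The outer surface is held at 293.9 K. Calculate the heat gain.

Q = 6.71 kW

Treat each layer as a resistance in series:
  R_stainless steel = (1/7.40 − 1/7.42)/(4πk) = 3.642×10^-4/(4π·16.0) = 1.812×10^-6 K/W
  R_expanded polystyrene = (1/7.42 − 1/8.08)/(4πk) = 0.01101/(4π·0.0325) = 0.02695 K/W
ΣR = 1.812×10^-6 + 0.02695 = 0.02695 K/W
Q = ΔT/ΣR = (113 K − 293.9 K)/0.02695 = -6710 W
(Negative Q ⇒ heat flows inward; heat gain = 6710 W.)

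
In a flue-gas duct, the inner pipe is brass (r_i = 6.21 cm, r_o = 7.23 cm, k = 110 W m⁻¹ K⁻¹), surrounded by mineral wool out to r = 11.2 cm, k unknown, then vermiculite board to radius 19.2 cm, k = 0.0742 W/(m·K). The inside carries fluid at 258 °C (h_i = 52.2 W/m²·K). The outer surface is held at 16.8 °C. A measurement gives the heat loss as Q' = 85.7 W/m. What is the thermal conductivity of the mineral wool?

k = 0.0433 W/m·K

ΣR = ΔT/Q' = |258 − 16.8|/85.7 = 2.814 m·K/W
Known resistances:
  R'_conv,in = 1/(2πr h) = 1/(2π·0.0621·52.2) = 0.04910 m·K/W
  R'_brass = ln(0.0723/0.0621)/(2πk) = 0.1521/(2π·110) = 2.200×10^-4 m·K/W
  R'_vermiculite board = ln(0.192/0.112)/(2πk) = 0.5390/(2π·0.0742) = 1.156 m·K/W
R_mineral wool = ΣR − ΣR_known = 2.814 − 1.205 = 1.609 m·K/W
ln(r₂/r₁)/(2πk) = 1.609 ⇒ k = 0.4377/(2π·1.609) = 0.0433 W/m·K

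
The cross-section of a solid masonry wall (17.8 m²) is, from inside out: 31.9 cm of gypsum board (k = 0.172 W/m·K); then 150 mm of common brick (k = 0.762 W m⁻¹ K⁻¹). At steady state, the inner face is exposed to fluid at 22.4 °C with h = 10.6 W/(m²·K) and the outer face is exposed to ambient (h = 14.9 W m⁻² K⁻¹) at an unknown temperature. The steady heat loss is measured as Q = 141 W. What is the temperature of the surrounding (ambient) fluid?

Sum the resistances:
  R_conv,in = 1/(hA) = 1/(10.6·17.8) = 0.005300 K/W
  R_gypsum board = L/(kA) = 0.319/(0.172·17.8) = 0.1042 K/W
  R_common brick = L/(kA) = 0.150/(0.762·17.8) = 0.01106 K/W
  R_conv,out = 1/(hA) = 1/(14.9·17.8) = 0.003770 K/W
ΣR = 0.1243 K/W
ΔT = Q·ΣR = 141 × 0.1243 = 17.53 K
Heat flows outward, so T_out = T_in − ΔT = 22.4 − 17.53 = 4.87 °C

T_out = 4.87 °C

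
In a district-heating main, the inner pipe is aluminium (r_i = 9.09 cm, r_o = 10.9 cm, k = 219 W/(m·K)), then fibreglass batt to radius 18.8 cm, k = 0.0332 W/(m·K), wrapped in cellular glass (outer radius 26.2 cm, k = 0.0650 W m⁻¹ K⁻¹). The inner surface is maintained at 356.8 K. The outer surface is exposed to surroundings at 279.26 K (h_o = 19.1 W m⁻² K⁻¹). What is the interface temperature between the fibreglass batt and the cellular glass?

Series thermal resistances, inner to outer:
  R'_aluminium = ln(0.109/0.0909)/(2πk) = 0.1816/(2π·219) = 1.320×10^-4 m·K/W
  R'_fibreglass batt = ln(0.188/0.109)/(2πk) = 0.5451/(2π·0.0332) = 2.613 m·K/W
  R'_cellular glass = ln(0.262/0.188)/(2πk) = 0.3319/(2π·0.0650) = 0.8127 m·K/W
  R'_conv,out = 1/(2πr h) = 1/(2π·0.262·19.1) = 0.03180 m·K/W
ΣR = 1.320×10^-4 + 2.613 + 0.8127 + 0.03180 = 3.458 m·K/W
Q' = ΔT/ΣR = (356.8 K − 279.26 K)/3.458 = 22.42 W/m
From the inner boundary to the fibreglass batt/cellular glass interface, ΣR_partial = 2.613 m·K/W.
T_interface = T_in − Q'·ΣR_partial = 356.8 K − (22.42)(2.613) = 298.2 K

T = 298.2 K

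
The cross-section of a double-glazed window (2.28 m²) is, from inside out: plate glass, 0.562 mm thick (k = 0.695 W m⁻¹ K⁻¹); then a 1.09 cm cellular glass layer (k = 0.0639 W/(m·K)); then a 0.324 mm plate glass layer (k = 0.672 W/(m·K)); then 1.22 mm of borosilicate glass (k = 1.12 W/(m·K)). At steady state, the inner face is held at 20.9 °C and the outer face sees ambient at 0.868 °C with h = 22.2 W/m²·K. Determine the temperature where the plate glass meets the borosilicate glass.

T = 5.11 °C

Series thermal resistances, inner to outer:
  R_plate glass = L/(kA) = 5.62×10^-4/(0.695·2.28) = 3.547×10^-4 K/W
  R_cellular glass = L/(kA) = 0.0109/(0.0639·2.28) = 0.07482 K/W
  R_plate glass = L/(kA) = 3.24×10^-4/(0.672·2.28) = 2.115×10^-4 K/W
  R_borosilicate glass = L/(kA) = 0.00122/(1.12·2.28) = 4.778×10^-4 K/W
  R_conv,out = 1/(hA) = 1/(22.2·2.28) = 0.01976 K/W
ΣR = 3.547×10^-4 + 0.07482 + 2.115×10^-4 + 4.778×10^-4 + 0.01976 = 0.09562 K/W
Q = ΔT/ΣR = (20.9 °C − 0.868 °C)/0.09562 = 209.5 W
From the inner boundary to the plate glass/borosilicate glass interface, ΣR_partial = 0.07539 K/W.
T_interface = T_in − Q·ΣR_partial = 20.9 °C − (209.5)(0.07539) = 5.11 °C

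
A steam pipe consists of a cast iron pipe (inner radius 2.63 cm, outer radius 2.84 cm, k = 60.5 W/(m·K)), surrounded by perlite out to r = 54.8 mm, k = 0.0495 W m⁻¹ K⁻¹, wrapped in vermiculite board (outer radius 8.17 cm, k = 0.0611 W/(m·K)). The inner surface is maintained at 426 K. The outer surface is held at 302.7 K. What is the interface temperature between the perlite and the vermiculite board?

Resistance network (inner→outer):
  R'_cast iron = ln(0.0284/0.0263)/(2πk) = 0.07682/(2π·60.5) = 2.021×10^-4 m·K/W
  R'_perlite = ln(0.0548/0.0284)/(2πk) = 0.6573/(2π·0.0495) = 2.113 m·K/W
  R'_vermiculite board = ln(0.0817/0.0548)/(2πk) = 0.3994/(2π·0.0611) = 1.040 m·K/W
ΣR = 2.021×10^-4 + 2.113 + 1.040 = 3.153 m·K/W
Q' = ΔT/ΣR = (426 K − 302.7 K)/3.153 = 39.11 W/m
From the inner boundary to the perlite/vermiculite board interface, ΣR_partial = 2.113 m·K/W.
T_interface = T_in − Q'·ΣR_partial = 426 K − (39.11)(2.113) = 343.4 K

T = 343.4 K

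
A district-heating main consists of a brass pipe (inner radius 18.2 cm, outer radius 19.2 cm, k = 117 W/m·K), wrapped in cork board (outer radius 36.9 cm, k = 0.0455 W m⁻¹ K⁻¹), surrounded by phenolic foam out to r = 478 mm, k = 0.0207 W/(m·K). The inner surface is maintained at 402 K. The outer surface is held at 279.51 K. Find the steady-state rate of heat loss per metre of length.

Resistance network (inner→outer):
  R'_brass = ln(0.192/0.182)/(2πk) = 0.05349/(2π·117) = 7.276×10^-5 m·K/W
  R'_cork board = ln(0.369/0.192)/(2πk) = 0.6533/(2π·0.0455) = 2.285 m·K/W
  R'_phenolic foam = ln(0.478/0.369)/(2πk) = 0.2588/(2π·0.0207) = 1.990 m·K/W
ΣR = 7.276×10^-5 + 2.285 + 1.990 = 4.275 m·K/W
Q' = ΔT/ΣR = (402 K − 279.51 K)/4.275 = 28.7 W/m

Q' = 28.7 W/m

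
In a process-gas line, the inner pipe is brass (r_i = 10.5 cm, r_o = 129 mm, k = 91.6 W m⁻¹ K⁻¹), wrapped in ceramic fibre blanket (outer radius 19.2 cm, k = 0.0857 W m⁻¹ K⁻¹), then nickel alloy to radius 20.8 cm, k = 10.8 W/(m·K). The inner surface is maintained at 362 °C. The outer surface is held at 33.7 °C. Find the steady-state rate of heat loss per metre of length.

Series thermal resistances, inner to outer:
  R'_brass = ln(0.129/0.105)/(2πk) = 0.2059/(2π·91.6) = 3.577×10^-4 m·K/W
  R'_ceramic fibre blanket = ln(0.192/0.129)/(2πk) = 0.3977/(2π·0.0857) = 0.7385 m·K/W
  R'_nickel alloy = ln(0.208/0.192)/(2πk) = 0.08004/(2π·10.8) = 0.001180 m·K/W
ΣR = 3.577×10^-4 + 0.7385 + 0.001180 = 0.7400 m·K/W
Q' = ΔT/ΣR = (362 °C − 33.7 °C)/0.7400 = 444 W/m

Q' = 444 W/m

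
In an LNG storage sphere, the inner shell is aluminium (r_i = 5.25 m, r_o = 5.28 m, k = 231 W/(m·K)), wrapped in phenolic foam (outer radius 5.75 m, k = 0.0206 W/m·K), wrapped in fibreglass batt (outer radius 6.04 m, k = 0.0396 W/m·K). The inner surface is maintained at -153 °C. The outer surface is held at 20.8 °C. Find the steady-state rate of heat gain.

Q = 2.27 kW

Resistance network (inner→outer):
  R_aluminium = (1/5.25 − 1/5.28)/(4πk) = 0.001082/(4π·231) = 3.728×10^-7 K/W
  R_phenolic foam = (1/5.28 − 1/5.75)/(4πk) = 0.01548/(4π·0.0206) = 0.05980 K/W
  R_fibreglass batt = (1/5.75 − 1/6.04)/(4πk) = 0.008350/(4π·0.0396) = 0.01678 K/W
ΣR = 3.728×10^-7 + 0.05980 + 0.01678 = 0.07658 K/W
Q = ΔT/ΣR = (-153 °C − 20.8 °C)/0.07658 = -2270 W
(Negative Q ⇒ heat flows inward; heat gain = 2270 W.)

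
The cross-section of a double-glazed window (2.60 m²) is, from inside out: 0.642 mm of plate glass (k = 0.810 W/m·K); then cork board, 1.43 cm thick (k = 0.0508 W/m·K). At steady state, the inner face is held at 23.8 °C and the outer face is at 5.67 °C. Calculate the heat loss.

Treat each layer as a resistance in series:
  R_plate glass = L/(kA) = 6.42×10^-4/(0.810·2.60) = 3.048×10^-4 K/W
  R_cork board = L/(kA) = 0.0143/(0.0508·2.60) = 0.1083 K/W
ΣR = 3.048×10^-4 + 0.1083 = 0.1086 K/W
Q = ΔT/ΣR = (23.8 °C − 5.67 °C)/0.1086 = 167 W

Q = 167 W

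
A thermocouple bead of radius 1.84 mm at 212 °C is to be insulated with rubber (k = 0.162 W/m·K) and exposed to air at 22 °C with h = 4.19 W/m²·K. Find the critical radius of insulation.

For a sphere, r_cr = 2k_ins/h = 2·0.162/4.19 = 0.0773 m = 7.73 cm

r_cr = 7.73 cm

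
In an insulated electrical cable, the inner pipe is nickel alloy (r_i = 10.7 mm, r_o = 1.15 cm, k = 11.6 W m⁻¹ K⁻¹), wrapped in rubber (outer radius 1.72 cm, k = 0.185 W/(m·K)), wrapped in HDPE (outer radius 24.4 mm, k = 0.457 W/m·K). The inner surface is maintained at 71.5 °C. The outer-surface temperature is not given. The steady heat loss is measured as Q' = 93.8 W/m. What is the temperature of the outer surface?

Series resistances:
  R'_nickel alloy = ln(0.0115/0.0107)/(2πk) = 0.07210/(2π·11.6) = 9.893×10^-4 m·K/W
  R'_rubber = ln(0.0172/0.0115)/(2πk) = 0.4026/(2π·0.185) = 0.3463 m·K/W
  R'_HDPE = ln(0.0244/0.0172)/(2πk) = 0.3497/(2π·0.457) = 0.1218 m·K/W
ΣR = 0.4691 m·K/W
ΔT = Q'·ΣR = 93.8 × 0.4691 = 44.00 K
Heat flows outward, so T_out = T_in − ΔT = 71.5 − 44.00 = 27.5 °C

T_out = 27.5 °C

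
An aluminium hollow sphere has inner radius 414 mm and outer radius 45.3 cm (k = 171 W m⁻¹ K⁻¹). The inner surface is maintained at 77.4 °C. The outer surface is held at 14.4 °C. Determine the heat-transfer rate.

Q = 4πk·ΔT/(1/r₁ − 1/r₂) = 4π × 171 × 63 / (1/0.414 − 1/0.453) = 6.51×10^5 W

Q = 651 kW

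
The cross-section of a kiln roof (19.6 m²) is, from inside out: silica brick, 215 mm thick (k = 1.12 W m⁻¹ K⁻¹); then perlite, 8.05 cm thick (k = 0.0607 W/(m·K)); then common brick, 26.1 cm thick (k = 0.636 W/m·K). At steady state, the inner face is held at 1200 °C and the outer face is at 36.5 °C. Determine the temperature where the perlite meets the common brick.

T = 284 °C

Resistance network (inner→outer):
  R_silica brick = L/(kA) = 0.215/(1.12·19.6) = 0.009794 K/W
  R_perlite = L/(kA) = 0.0805/(0.0607·19.6) = 0.06766 K/W
  R_common brick = L/(kA) = 0.261/(0.636·19.6) = 0.02094 K/W
ΣR = 0.009794 + 0.06766 + 0.02094 = 0.09839 K/W
Q = ΔT/ΣR = (1200 °C − 36.5 °C)/0.09839 = 11830 W
From the inner boundary to the perlite/common brick interface, ΣR_partial = 0.07745 K/W.
T_interface = T_in − Q·ΣR_partial = 1200 °C − (11830)(0.07745) = 284 °C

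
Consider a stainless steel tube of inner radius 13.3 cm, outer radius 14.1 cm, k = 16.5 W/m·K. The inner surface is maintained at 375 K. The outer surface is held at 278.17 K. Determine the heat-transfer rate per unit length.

Q' = 2πk·ΔT/ln(r₂/r₁) = 2π × 16.5 × 96.83 / ln(0.141/0.133) = 1.72×10^5 W/m

Q' = 1.72×10^5 W/m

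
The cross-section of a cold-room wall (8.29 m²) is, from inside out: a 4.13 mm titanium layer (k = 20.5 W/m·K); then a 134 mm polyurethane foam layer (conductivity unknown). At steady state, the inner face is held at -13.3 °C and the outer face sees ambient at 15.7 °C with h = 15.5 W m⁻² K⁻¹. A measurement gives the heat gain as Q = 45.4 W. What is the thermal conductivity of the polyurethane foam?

ΣR = ΔT/Q = |-13.3 − 15.7|/45.4 = 0.6388 K/W
Known resistances:
  R_titanium = L/(kA) = 0.00413/(20.5·8.29) = 2.430×10^-5 K/W
  R_conv,out = 1/(hA) = 1/(15.5·8.29) = 0.007782 K/W
R_polyurethane foam = ΣR − ΣR_known = 0.6388 − 0.007806 = 0.6310 K/W
L/(kA) = 0.6310 ⇒ k = 0.134/(0.6310·8.29) = 0.0256 W/m·K

k = 0.0256 W/m·K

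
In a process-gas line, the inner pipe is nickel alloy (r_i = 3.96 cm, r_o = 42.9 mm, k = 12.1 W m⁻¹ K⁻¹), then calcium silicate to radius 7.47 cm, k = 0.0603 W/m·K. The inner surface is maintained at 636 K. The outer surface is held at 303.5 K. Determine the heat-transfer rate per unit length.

Q' = 227 W/m

Series thermal resistances, inner to outer:
  R'_nickel alloy = ln(0.0429/0.0396)/(2πk) = 0.08004/(2π·12.1) = 0.001053 m·K/W
  R'_calcium silicate = ln(0.0747/0.0429)/(2πk) = 0.5546/(2π·0.0603) = 1.464 m·K/W
ΣR = 0.001053 + 1.464 = 1.465 m·K/W
Q' = ΔT/ΣR = (636 K − 303.5 K)/1.465 = 227 W/m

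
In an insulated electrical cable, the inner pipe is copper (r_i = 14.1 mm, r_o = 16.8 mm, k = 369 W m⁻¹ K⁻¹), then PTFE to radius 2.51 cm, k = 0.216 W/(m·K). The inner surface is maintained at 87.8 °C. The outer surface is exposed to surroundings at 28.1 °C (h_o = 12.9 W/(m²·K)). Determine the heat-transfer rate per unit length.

Q' = 75.8 W/m

Treat each layer as a resistance in series:
  R'_copper = ln(0.0168/0.0141)/(2πk) = 0.1752/(2π·369) = 7.557×10^-5 m·K/W
  R'_PTFE = ln(0.0251/0.0168)/(2πk) = 0.4015/(2π·0.216) = 0.2958 m·K/W
  R'_conv,out = 1/(2πr h) = 1/(2π·0.0251·12.9) = 0.4915 m·K/W
ΣR = 7.557×10^-5 + 0.2958 + 0.4915 = 0.7874 m·K/W
Q' = ΔT/ΣR = (87.8 °C − 28.1 °C)/0.7874 = 75.8 W/m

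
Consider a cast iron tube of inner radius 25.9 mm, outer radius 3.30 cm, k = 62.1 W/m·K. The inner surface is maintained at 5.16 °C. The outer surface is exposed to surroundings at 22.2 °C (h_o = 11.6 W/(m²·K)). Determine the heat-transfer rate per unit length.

Resistance network (inner→outer):
  R'_cast iron = ln(0.0330/0.0259)/(2πk) = 0.2423/(2π·62.1) = 6.209×10^-4 m·K/W
  R'_conv,out = 1/(2πr h) = 1/(2π·0.0330·11.6) = 0.4158 m·K/W
ΣR = 6.209×10^-4 + 0.4158 = 0.4164 m·K/W
Q' = ΔT/ΣR = (5.16 °C − 22.2 °C)/0.4164 = -40.9 W/m
(Negative Q' ⇒ heat flows inward; heat gain = 40.9 W/m.)

Q' = 40.9 W/m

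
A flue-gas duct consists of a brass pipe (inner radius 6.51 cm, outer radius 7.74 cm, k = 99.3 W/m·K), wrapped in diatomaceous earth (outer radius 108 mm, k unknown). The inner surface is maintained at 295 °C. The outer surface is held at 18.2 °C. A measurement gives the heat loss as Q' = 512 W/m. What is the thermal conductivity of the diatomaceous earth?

k = 0.0981 W/m·K

ΣR = ΔT/Q' = |295 − 18.2|/512 = 0.5406 m·K/W
Known resistances:
  R'_brass = ln(0.0774/0.0651)/(2πk) = 0.1731/(2π·99.3) = 2.774×10^-4 m·K/W
R_diatomaceous earth = ΣR − ΣR_known = 0.5406 − 2.774×10^-4 = 0.5403 m·K/W
ln(r₂/r₁)/(2πk) = 0.5403 ⇒ k = 0.3331/(2π·0.5403) = 0.0981 W/m·K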